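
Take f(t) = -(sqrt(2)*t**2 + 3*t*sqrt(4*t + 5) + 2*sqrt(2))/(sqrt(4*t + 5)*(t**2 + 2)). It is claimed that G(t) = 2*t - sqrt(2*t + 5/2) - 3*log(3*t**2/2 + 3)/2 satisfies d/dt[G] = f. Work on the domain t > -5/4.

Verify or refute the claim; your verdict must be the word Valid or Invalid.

Invalid: d/dt[G] - f = 2, which is not 0.

d/dt[G] = (2*t**2*sqrt(4*t + 5) - sqrt(2)*t**2 - 3*t*sqrt(4*t + 5) + 4*sqrt(4*t + 5) - 2*sqrt(2))/(t**2*sqrt(4*t + 5) + 2*sqrt(4*t + 5))
d/dt[G] - f(t) = 2 != 0.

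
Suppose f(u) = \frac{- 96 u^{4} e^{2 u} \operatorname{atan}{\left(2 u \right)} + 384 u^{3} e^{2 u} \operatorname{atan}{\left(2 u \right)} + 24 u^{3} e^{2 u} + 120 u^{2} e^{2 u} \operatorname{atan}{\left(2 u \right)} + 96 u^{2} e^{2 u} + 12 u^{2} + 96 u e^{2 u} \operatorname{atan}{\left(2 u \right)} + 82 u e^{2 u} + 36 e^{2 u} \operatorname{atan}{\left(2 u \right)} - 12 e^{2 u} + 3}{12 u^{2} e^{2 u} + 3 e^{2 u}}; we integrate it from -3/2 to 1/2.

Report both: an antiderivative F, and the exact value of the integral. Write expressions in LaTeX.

Antiderivative: F(u) = \frac{5 u^{2}}{3} + 4 \left(- \frac{2 u^{3}}{3} + 4 u^{2} + 3 u - \frac{1}{2}\right) \operatorname{atan}{\left(2 u \right)} - \frac{e^{- 2 u}}{2}; value = - \frac{10}{3} - \frac{1}{2 e} + \frac{23 \pi}{12} + \frac{e^{3}}{2} + 25 \operatorname{atan}{\left(3 \right)}

A candidate is checked by its d/du: the result must match f(u).
F(u) = \frac{5 u^{2}}{3} + 4 \left(- \frac{2 u^{3}}{3} + 4 u^{2} + 3 u - \frac{1}{2}\right) \operatorname{atan}{\left(2 u \right)} - \frac{e^{- 2 u}}{2} is an antiderivative of f.
Check: d/du[\frac{5 u^{2}}{3} + 4 \left(- \frac{2 u^{3}}{3} + 4 u^{2} + 3 u - \frac{1}{2}\right) \operatorname{atan}{\left(2 u \right)} - \frac{e^{- 2 u}}{2}] = \frac{- 96 u^{4} e^{2 u} \operatorname{atan}{\left(2 u \right)} + 384 u^{3} e^{2 u} \operatorname{atan}{\left(2 u \right)} + 24 u^{3} e^{2 u} + 120 u^{2} e^{2 u} \operatorname{atan}{\left(2 u \right)} + 96 u^{2} e^{2 u} + 12 u^{2} + 96 u e^{2 u} \operatorname{atan}{\left(2 u \right)} + 82 u e^{2 u} + 36 e^{2 u} \operatorname{atan}{\left(2 u \right)} - 12 e^{2 u} + 3}{12 u^{2} e^{2 u} + 3 e^{2 u}} = f(u).
F(1/2) = - \frac{1}{2 e} + \frac{5}{12} + \frac{23 \pi}{12}; F(-3/2) = - 25 \operatorname{atan}{\left(3 \right)} - \frac{e^{3}}{2} + \frac{15}{4}.
Integral = F(1/2) - F(-3/2) = - \frac{10}{3} - \frac{1}{2 e} + \frac{23 \pi}{12} + \frac{e^{3}}{2} + 25 \operatorname{atan}{\left(3 \right)}.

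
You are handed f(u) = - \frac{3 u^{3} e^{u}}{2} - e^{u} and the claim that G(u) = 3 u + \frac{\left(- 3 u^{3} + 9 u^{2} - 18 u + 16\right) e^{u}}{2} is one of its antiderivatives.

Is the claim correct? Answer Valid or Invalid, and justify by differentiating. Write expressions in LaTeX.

d/du[G] = - \frac{3 u^{3} e^{u}}{2} - e^{u} + 3
d/du[G] - f(u) = 3 != 0.

Invalid: d/du[G] - f = 3, which is not 0.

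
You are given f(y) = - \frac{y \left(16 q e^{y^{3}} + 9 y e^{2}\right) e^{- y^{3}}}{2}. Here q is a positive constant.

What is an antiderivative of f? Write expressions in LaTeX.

A candidate is checked by its d/dy: the result must match f(y).
Check: d/dy[- 4 q y^{2} + \frac{3 e^{2} e^{- y^{3}}}{2}] = \frac{\left(- 16 q y e^{y^{3}} - 9 y^{2} e^{2}\right) e^{- y^{3}}}{2}, which equals f(y).

An antiderivative is F(y) = - 4 q y^{2} + \frac{3 e^{2} e^{- y^{3}}}{2}.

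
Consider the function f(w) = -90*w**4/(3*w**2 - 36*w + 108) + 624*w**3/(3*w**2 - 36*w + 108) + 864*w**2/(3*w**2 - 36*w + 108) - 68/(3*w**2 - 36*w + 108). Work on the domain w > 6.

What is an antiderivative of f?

f has the shape u'v + uv' for u = -4/(w - 6) and v = 5*w**4/2 + 4*w**3 - w + 1/3 — it is the derivative of the product u*v.
Check: d/dw[-4*(5*w**4/2 + 4*w**3 - w + 1/3)/(w - 6)] = (-90*w**4 + 624*w**3 + 864*w**2 - 68)/(3*w**2 - 36*w + 108), which equals f(w).

An antiderivative is F(w) = -4*(5*w**4/2 + 4*w**3 - w + 1/3)/(w - 6).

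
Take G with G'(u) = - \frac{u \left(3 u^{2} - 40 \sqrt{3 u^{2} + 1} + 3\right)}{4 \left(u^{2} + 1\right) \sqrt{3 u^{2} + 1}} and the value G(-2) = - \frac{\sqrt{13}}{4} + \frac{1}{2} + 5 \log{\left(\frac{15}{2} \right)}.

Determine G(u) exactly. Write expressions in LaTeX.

A first test for any G(u): its u-derivative must equal the given G'(u).
A general antiderivative is - \frac{\sqrt{3 u^{2} + 1}}{4} + 5 \log{\left(\frac{3 u^{2}}{2} + \frac{3}{2} \right)} + C.
The condition gives C = - \frac{\sqrt{13}}{4} + \frac{1}{2} + 5 \log{\left(\frac{15}{2} \right)} - (- \frac{\sqrt{13}}{4} + 5 \log{\left(\frac{15}{2} \right)}) = \frac{1}{2}.
So G(u) = - \frac{\sqrt{3 u^{2} + 1}}{4} + 5 \log{\left(u^{2} + 1 \right)} - 5 \log{\left(2 \right)} + \frac{1}{2} + 5 \log{\left(3 \right)}.
Check: d/du[- \frac{\sqrt{3 u^{2} + 1}}{4} + 5 \log{\left(u^{2} + 1 \right)} - 5 \log{\left(2 \right)} + \frac{1}{2} + 5 \log{\left(3 \right)}] = \frac{- 3 u^{3} + 40 u \sqrt{3 u^{2} + 1} - 3 u}{4 u^{2} \sqrt{3 u^{2} + 1} + 4 \sqrt{3 u^{2} + 1}}, which equals G'(u).

G(u) = - \frac{\sqrt{3 u^{2} + 1}}{4} + 5 \log{\left(u^{2} + 1 \right)} - 5 \log{\left(2 \right)} + \frac{1}{2} + 5 \log{\left(3 \right)}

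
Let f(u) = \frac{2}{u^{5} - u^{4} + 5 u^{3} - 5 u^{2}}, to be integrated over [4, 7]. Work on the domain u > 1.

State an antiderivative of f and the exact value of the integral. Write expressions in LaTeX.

Antiderivative: F(u) = \frac{- 60 u \log{\left(u \right)} + 50 u \log{\left(u - 1 \right)} + 5 u \log{\left(u^{2} + 5 \right)} + 2 \sqrt{5} u \operatorname{atan}{\left(\frac{\sqrt{5} u}{5} \right)} + 60}{150 u}; value = - \frac{2 \log{\left(7 \right)}}{5} - \frac{\log{\left(3 \right)}}{3} - \frac{\log{\left(21 \right)}}{30} - \frac{3}{70} - \frac{\sqrt{5} \operatorname{atan}{\left(\frac{4 \sqrt{5}}{5} \right)}}{75} + \frac{\sqrt{5} \operatorname{atan}{\left(\frac{7 \sqrt{5}}{5} \right)}}{75} + \frac{\log{\left(54 \right)}}{30} + \frac{2 \log{\left(4 \right)}}{5} + \frac{\log{\left(6 \right)}}{3}

Factor the denominator (u^{2} \left(u - 1\right) \left(u^{2} + 5\right)) and decompose: f = \frac{u + 1}{15 \left(u^{2} + 5\right)} + \frac{1}{3 \left(u - 1\right)} - \frac{2}{5 u} - \frac{2}{5 u^{2}}; each piece integrates to a log, atan, or power term.
F(u) = \frac{- 60 u \log{\left(u \right)} + 50 u \log{\left(u - 1 \right)} + 5 u \log{\left(u^{2} + 5 \right)} + 2 \sqrt{5} u \operatorname{atan}{\left(\frac{\sqrt{5} u}{5} \right)} + 60}{150 u} is an antiderivative of f.
Check: d/du[\frac{- 60 u \log{\left(u \right)} + 50 u \log{\left(u - 1 \right)} + 5 u \log{\left(u^{2} + 5 \right)} + 2 \sqrt{5} u \operatorname{atan}{\left(\frac{\sqrt{5} u}{5} \right)} + 60}{150 u}] = \frac{2}{u^{5} - u^{4} + 5 u^{3} - 5 u^{2}} = f(u).
F(7) = - \frac{2 \log{\left(7 \right)}}{5} + \frac{\sqrt{5} \operatorname{atan}{\left(\frac{7 \sqrt{5}}{5} \right)}}{75} + \frac{2}{35} + \frac{\log{\left(54 \right)}}{30} + \frac{\log{\left(6 \right)}}{3}; F(4) = - \frac{2 \log{\left(4 \right)}}{5} + \frac{\sqrt{5} \operatorname{atan}{\left(\frac{4 \sqrt{5}}{5} \right)}}{75} + \frac{1}{10} + \frac{\log{\left(21 \right)}}{30} + \frac{\log{\left(3 \right)}}{3}.
Integral = F(7) - F(4) = - \frac{2 \log{\left(7 \right)}}{5} - \frac{\log{\left(3 \right)}}{3} - \frac{\log{\left(21 \right)}}{30} - \frac{3}{70} - \frac{\sqrt{5} \operatorname{atan}{\left(\frac{4 \sqrt{5}}{5} \right)}}{75} + \frac{\sqrt{5} \operatorname{atan}{\left(\frac{7 \sqrt{5}}{5} \right)}}{75} + \frac{\log{\left(54 \right)}}{30} + \frac{2 \log{\left(4 \right)}}{5} + \frac{\log{\left(6 \right)}}{3}.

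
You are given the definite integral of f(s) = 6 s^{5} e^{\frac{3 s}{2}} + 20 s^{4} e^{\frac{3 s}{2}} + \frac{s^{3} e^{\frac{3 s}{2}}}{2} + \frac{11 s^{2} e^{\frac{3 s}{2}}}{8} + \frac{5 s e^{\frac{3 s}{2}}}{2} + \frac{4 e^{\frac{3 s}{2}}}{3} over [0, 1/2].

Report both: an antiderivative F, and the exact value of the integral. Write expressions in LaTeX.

Recognize the product-rule pattern: f = u'v + uv' with u = 4 s^{5} + \frac{s^{3}}{3} + \frac{s^{2}}{4} + \frac{4 s}{3}, v = e^{\frac{3 s}{2}}, so integration by parts undoes it.
F(s) = - \left(- 4 s^{5} - \frac{s^{3}}{3} - \frac{s^{2}}{4} - \frac{4 s}{3}\right) e^{\frac{3 s}{2}} is an antiderivative of f.
Check: d/ds[- \left(- 4 s^{5} - \frac{s^{3}}{3} - \frac{s^{2}}{4} - \frac{4 s}{3}\right) e^{\frac{3 s}{2}}] = 6 s^{5} e^{\frac{3 s}{2}} + 20 s^{4} e^{\frac{3 s}{2}} + \frac{s^{3} e^{\frac{3 s}{2}}}{2} + \frac{11 s^{2} e^{\frac{3 s}{2}}}{8} + \frac{5 s e^{\frac{3 s}{2}}}{2} + \frac{4 e^{\frac{3 s}{2}}}{3} = f(s).
F(1/2) = \frac{43 e^{\frac{3}{4}}}{48}; F(0) = 0.
Integral = F(1/2) - F(0) = \frac{43 e^{\frac{3}{4}}}{48}.

Antiderivative: F(s) = - \left(- 4 s^{5} - \frac{s^{3}}{3} - \frac{s^{2}}{4} - \frac{4 s}{3}\right) e^{\frac{3 s}{2}}; value = \frac{43 e^{\frac{3}{4}}}{48}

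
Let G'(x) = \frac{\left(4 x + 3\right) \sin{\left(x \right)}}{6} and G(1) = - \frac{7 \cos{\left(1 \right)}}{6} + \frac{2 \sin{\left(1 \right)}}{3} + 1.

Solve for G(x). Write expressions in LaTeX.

The proposed G(x) is checked by its d/dx: the result must match the given G'(x).
A general antiderivative is - \frac{2 x \cos{\left(x \right)}}{3} + \frac{2 \sin{\left(x \right)}}{3} - \frac{\cos{\left(x \right)}}{2} + C.
The condition gives C = - \frac{7 \cos{\left(1 \right)}}{6} + \frac{2 \sin{\left(1 \right)}}{3} + 1 - (- \frac{7 \cos{\left(1 \right)}}{6} + \frac{2 \sin{\left(1 \right)}}{3}) = 1.
So G(x) = - \frac{4 x \cos{\left(x \right)} - 4 \sin{\left(x \right)} + 3 \cos{\left(x \right)} - 6}{6}.
Check: d/dx[- \frac{4 x \cos{\left(x \right)} - 4 \sin{\left(x \right)} + 3 \cos{\left(x \right)} - 6}{6}] = \frac{2 x \sin{\left(x \right)}}{3} + \frac{\sin{\left(x \right)}}{2}, which equals G'(x).

G(x) = - \frac{4 x \cos{\left(x \right)} - 4 \sin{\left(x \right)} + 3 \cos{\left(x \right)} - 6}{6}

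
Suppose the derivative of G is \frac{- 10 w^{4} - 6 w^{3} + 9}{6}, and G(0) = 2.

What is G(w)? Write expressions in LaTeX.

G(w) = \frac{- 4 w^{5} - 3 w^{4} + 18 w + 24}{12}

Any candidate G(w) must reproduce the stated G'(w) exactly.
A general antiderivative is - \frac{w^{5}}{3} - \frac{w^{4}}{4} + \frac{3 w}{2} + C.
The condition gives C = 2 - (0) = 2.
So G(w) = \frac{- 4 w^{5} - 3 w^{4} + 18 w + 24}{12}.
Check: d/dw[\frac{- 4 w^{5} - 3 w^{4} + 18 w + 24}{12}] = - \frac{5 w^{4}}{3} - w^{3} + \frac{3}{2}, which equals G'(w).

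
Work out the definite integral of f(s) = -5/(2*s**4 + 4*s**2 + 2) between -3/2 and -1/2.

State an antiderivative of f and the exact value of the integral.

Antiderivative: F(s) = -5*s/(4*s**2 + 4) - 5*atan(s)/4; value = -5*atan(3/2)/4 - 1/13 + 5*atan(1/2)/4

Differentiate the proposed F(s) back; it has to land on f(s) exactly.
F(s) = -5*s/(4*s**2 + 4) - 5*atan(s)/4 is an antiderivative of f.
Check: d/ds[-5*s/(4*s**2 + 4) - 5*atan(s)/4] = -5/(2*s**4 + 4*s**2 + 2) = f(s).
F(-1/2) = 1/2 + 5*atan(1/2)/4; F(-3/2) = 15/26 + 5*atan(3/2)/4.
Integral = F(-1/2) - F(-3/2) = -5*atan(3/2)/4 - 1/13 + 5*atan(1/2)/4.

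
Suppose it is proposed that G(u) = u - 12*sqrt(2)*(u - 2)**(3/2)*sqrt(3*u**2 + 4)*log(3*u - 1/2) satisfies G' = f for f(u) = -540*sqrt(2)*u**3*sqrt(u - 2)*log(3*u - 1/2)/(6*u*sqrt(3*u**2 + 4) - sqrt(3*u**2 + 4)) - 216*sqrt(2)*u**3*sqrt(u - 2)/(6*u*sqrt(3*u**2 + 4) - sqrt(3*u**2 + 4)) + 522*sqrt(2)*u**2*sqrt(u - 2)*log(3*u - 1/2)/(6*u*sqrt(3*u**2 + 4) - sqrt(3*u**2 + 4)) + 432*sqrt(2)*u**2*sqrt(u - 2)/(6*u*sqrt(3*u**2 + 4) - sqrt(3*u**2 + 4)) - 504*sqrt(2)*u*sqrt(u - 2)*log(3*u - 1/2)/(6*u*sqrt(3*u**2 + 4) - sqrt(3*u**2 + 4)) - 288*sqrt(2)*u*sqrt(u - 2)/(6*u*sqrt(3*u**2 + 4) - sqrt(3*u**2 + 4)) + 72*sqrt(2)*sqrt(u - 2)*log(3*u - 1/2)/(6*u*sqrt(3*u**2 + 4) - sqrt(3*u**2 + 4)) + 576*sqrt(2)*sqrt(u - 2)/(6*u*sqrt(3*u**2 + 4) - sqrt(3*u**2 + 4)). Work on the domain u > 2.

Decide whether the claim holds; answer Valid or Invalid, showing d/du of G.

d/du[G] = (-540*sqrt(2)*u**3*sqrt(u - 2)*log(3*u - 1/2) - 216*sqrt(2)*u**3*sqrt(u - 2) + 522*sqrt(2)*u**2*sqrt(u - 2)*log(3*u - 1/2) + 432*sqrt(2)*u**2*sqrt(u - 2) - 504*sqrt(2)*u*sqrt(u - 2)*log(3*u - 1/2) - 288*sqrt(2)*u*sqrt(u - 2) + 6*u*sqrt(3*u**2 + 4) + 72*sqrt(2)*sqrt(u - 2)*log(3*u - 1/2) + 576*sqrt(2)*sqrt(u - 2) - sqrt(3*u**2 + 4))/(6*u*sqrt(3*u**2 + 4) - sqrt(3*u**2 + 4))
d/du[G] - f(u) = 1 != 0.

Invalid: d/du[G] - f = 1, which is not 0.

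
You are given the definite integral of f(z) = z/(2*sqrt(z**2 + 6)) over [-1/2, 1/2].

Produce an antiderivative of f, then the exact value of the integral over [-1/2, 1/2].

The substitution u = z**2 + 6 works: f is exactly (dF/du)*(du/dz) for that inner function.
F(z) = sqrt(z**2 + 6)/2 is an antiderivative of f.
Check: d/dz[sqrt(z**2 + 6)/2] = z/(2*sqrt(z**2 + 6)) = f(z).
F(1/2) = 5/4; F(-1/2) = 5/4.
Integral = F(1/2) - F(-1/2) = 0.

Antiderivative: F(z) = sqrt(z**2 + 6)/2; value = 0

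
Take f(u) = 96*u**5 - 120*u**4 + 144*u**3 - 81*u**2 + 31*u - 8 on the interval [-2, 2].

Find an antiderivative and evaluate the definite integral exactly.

Antiderivative: F(u) = (32*u**6 - 48*u**5 + 72*u**4 - 54*u**3 + 31*u**2 - 16*u + 5)/2; value = -2000

Integrate term by term and add the pieces.
F(u) = (32*u**6 - 48*u**5 + 72*u**4 - 54*u**3 + 31*u**2 - 16*u + 5)/2 is an antiderivative of f.
Check: d/du[(32*u**6 - 48*u**5 + 72*u**4 - 54*u**3 + 31*u**2 - 16*u + 5)/2] = 96*u**5 - 120*u**4 + 144*u**3 - 81*u**2 + 31*u - 8 = f(u).
F(2) = 1329/2; F(-2) = 5329/2.
Integral = F(2) - F(-2) = -2000.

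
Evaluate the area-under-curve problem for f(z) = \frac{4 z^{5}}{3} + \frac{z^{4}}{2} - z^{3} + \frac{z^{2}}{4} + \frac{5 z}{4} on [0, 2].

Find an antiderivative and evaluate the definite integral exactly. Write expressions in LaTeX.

Antiderivative: F(z) = \frac{2 z^{6}}{9} + \frac{z^{5}}{10} - \frac{z^{4}}{4} + \frac{z^{3}}{12} + \frac{5 z^{2}}{8}; value = \frac{1493}{90}

Integrate term by term and add the pieces.
F(z) = \frac{2 z^{6}}{9} + \frac{z^{5}}{10} - \frac{z^{4}}{4} + \frac{z^{3}}{12} + \frac{5 z^{2}}{8} is an antiderivative of f.
Check: d/dz[\frac{2 z^{6}}{9} + \frac{z^{5}}{10} - \frac{z^{4}}{4} + \frac{z^{3}}{12} + \frac{5 z^{2}}{8}] = \frac{4 z^{5}}{3} + \frac{z^{4}}{2} - z^{3} + \frac{z^{2}}{4} + \frac{5 z}{4} = f(z).
F(2) = \frac{1493}{90}; F(0) = 0.
Integral = F(2) - F(0) = \frac{1493}{90}.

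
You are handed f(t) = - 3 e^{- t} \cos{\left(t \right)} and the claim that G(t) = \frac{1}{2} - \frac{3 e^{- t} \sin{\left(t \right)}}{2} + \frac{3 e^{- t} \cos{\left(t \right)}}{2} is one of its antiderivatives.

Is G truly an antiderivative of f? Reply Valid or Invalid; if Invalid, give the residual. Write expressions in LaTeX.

d/dt[G] = - 3 e^{- t} \cos{\left(t \right)}
This equals f(t) exactly, so the claim holds.

Valid - differentiating G returns exactly f.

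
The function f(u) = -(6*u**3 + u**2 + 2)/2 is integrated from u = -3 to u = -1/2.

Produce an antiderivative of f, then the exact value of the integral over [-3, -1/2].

Antiderivative: F(u) = u*(-9*u**3 - 2*u**2 - 12)/12; value = 10315/192

Check any antiderivative F(u) by computing F'(u) and comparing it with f(u).
F(u) = u*(-9*u**3 - 2*u**2 - 12)/12 is an antiderivative of f.
Check: d/du[u*(-9*u**3 - 2*u**2 - 12)/12] = -3*u**3 - u**2/2 - 1, which equals f(u).
F(-1/2) = 91/192; F(-3) = -213/4.
Integral = F(-1/2) - F(-3) = 10315/192.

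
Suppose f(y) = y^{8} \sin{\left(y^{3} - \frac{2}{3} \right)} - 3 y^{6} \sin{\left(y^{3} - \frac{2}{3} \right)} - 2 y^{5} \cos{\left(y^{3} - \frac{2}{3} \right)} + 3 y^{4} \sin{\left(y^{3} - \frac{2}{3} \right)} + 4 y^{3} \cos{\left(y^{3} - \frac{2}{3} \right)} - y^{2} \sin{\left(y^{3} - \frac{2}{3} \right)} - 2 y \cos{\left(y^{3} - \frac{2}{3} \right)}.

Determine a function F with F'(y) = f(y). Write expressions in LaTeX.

f has the shape u'v + uv' for u = - \frac{\left(y^{2} - 1\right)^{3}}{3} and v = \cos{\left(y^{3} - \frac{2}{3} \right)} — it is the derivative of the product u*v.
Check: d/dy[- \frac{\left(y^{2} - 1\right)^{3} \cos{\left(y^{3} - \frac{2}{3} \right)}}{3}] = y^{8} \sin{\left(y^{3} - \frac{2}{3} \right)} - 3 y^{6} \sin{\left(y^{3} - \frac{2}{3} \right)} - 2 y^{5} \cos{\left(y^{3} - \frac{2}{3} \right)} + 3 y^{4} \sin{\left(y^{3} - \frac{2}{3} \right)} + 4 y^{3} \cos{\left(y^{3} - \frac{2}{3} \right)} - y^{2} \sin{\left(y^{3} - \frac{2}{3} \right)} - 2 y \cos{\left(y^{3} - \frac{2}{3} \right)} = f(y).

An antiderivative is F(y) = - \frac{\left(y^{2} - 1\right)^{3} \cos{\left(y^{3} - \frac{2}{3} \right)}}{3}.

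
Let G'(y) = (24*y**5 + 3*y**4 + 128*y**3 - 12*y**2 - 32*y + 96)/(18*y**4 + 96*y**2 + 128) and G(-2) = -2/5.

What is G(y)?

Recover the given G'(y) by differentiating a candidate G(y); any mismatch rules it out.
A general antiderivative is -y*(-y**3 - y**2/4 + y/2 - 3)/(3*(y**2/2 + 4/3)) + C.
The condition gives C = -2/5 - (3/5) = -1.
So G(y) = (4*y**4 + y**3 - 8*y**2 + 12*y - 16)/(2*(3*y**2 + 8)).
Check: d/dy[(4*y**4 + y**3 - 8*y**2 + 12*y - 16)/(2*(3*y**2 + 8))] = (24*y**5 + 3*y**4 + 128*y**3 - 12*y**2 - 32*y + 96)/(18*y**4 + 96*y**2 + 128) = G'(y).

G(y) = (4*y**4 + y**3 - 8*y**2 + 12*y - 16)/(2*(3*y**2 + 8))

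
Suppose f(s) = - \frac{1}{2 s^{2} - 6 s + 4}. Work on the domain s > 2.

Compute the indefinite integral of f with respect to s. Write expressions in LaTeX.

F(s) = \frac{- \log{\left(s - 2 \right)} + \log{\left(s - 1 \right)}}{2} + C

The denominator factors as 2 \left(s - 2\right) \left(s - 1\right); partial fractions split f into directly integrable pieces: \frac{1}{2 \left(s - 1\right)} - \frac{1}{2 \left(s - 2\right)}.
Check: d/ds[\frac{- \log{\left(s - 2 \right)} + \log{\left(s - 1 \right)}}{2}] = - \frac{1}{2 s^{2} - 6 s + 4} = f(s).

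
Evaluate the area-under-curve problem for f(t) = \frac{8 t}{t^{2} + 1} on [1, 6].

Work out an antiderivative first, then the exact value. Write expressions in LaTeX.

The substitution u = t^{2} + 1 works: f is exactly (dF/du)*(du/dt) for that inner function.
F(t) = 4 \log{\left(t^{2} + 1 \right)} is an antiderivative of f.
Check: d/dt[4 \log{\left(t^{2} + 1 \right)}] = \frac{8 t}{t^{2} + 1} = f(t).
F(6) = 4 \log{\left(37 \right)}; F(1) = 4 \log{\left(2 \right)}.
Integral = F(6) - F(1) = - 4 \log{\left(2 \right)} + 4 \log{\left(37 \right)}.

Antiderivative: F(t) = 4 \log{\left(t^{2} + 1 \right)}; value = - 4 \log{\left(2 \right)} + 4 \log{\left(37 \right)}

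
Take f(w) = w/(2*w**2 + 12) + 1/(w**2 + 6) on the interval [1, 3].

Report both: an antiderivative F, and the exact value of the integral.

Antiderivative: F(w) = (3*log(w**2 + 6) + 2*sqrt(6)*atan(sqrt(6)*w/6))/12; value = -log(7)/4 - sqrt(6)*atan(sqrt(6)/6)/6 + sqrt(6)*atan(sqrt(6)/2)/6 + log(15)/4

The integrand splits into summands that can be handled one at a time.
F(w) = (3*log(w**2 + 6) + 2*sqrt(6)*atan(sqrt(6)*w/6))/12 is an antiderivative of f.
Check: d/dw[(3*log(w**2 + 6) + 2*sqrt(6)*atan(sqrt(6)*w/6))/12] = (w + 2)/(2*w**2 + 12), which equals f(w).
F(3) = sqrt(6)*atan(sqrt(6)/2)/6 + log(15)/4; F(1) = sqrt(6)*atan(sqrt(6)/6)/6 + log(7)/4.
Integral = F(3) - F(1) = -log(7)/4 - sqrt(6)*atan(sqrt(6)/6)/6 + sqrt(6)*atan(sqrt(6)/2)/6 + log(15)/4.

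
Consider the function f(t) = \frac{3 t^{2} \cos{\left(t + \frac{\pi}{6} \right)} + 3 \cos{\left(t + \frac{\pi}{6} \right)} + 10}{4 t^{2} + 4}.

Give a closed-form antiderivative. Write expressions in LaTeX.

Recover f(t) by differentiating a candidate F(t); any mismatch rules it out.
Check: d/dt[\frac{3 \sin{\left(t + \frac{\pi}{6} \right)}}{4} + \frac{5 \operatorname{atan}{\left(t \right)}}{2}] = \frac{3 t^{2} \cos{\left(t + \frac{\pi}{6} \right)} + 3 \cos{\left(t + \frac{\pi}{6} \right)} + 10}{4 t^{2} + 4} = f(t).

An antiderivative is F(t) = \frac{3 \sin{\left(t + \frac{\pi}{6} \right)}}{4} + \frac{5 \operatorname{atan}{\left(t \right)}}{2}.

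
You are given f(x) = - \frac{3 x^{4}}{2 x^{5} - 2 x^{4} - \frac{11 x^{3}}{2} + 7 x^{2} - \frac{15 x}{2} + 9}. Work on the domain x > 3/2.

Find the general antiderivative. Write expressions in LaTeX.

The denominator factors as \left(x + 2\right) \left(2 x - 3\right)^{2} \left(x^{2} + 1\right); partial fractions split f into directly integrable pieces: - \frac{6 \left(19 x + 22\right)}{845 \left(x^{2} + 1\right)} - \frac{16119}{8281 \left(2 x - 3\right)} - \frac{243}{91 \left(2 x - 3\right)^{2}} - \frac{96}{245 \left(x + 2\right)}.
Check: d/dx[- \frac{16119 \log{\left(x - \frac{3}{2} \right)}}{16562} - \frac{96 \log{\left(x + 2 \right)}}{245} - \frac{57 \log{\left(x^{2} + 1 \right)}}{845} - \frac{132 \operatorname{atan}{\left(x \right)}}{845} + \frac{486}{728 x - 1092}] = - \frac{6 x^{4}}{4 x^{5} - 4 x^{4} - 11 x^{3} + 14 x^{2} - 15 x + 18}, which equals f(x).

F(x) = - \frac{16119 \log{\left(x - \frac{3}{2} \right)}}{16562} - \frac{96 \log{\left(x + 2 \right)}}{245} - \frac{57 \log{\left(x^{2} + 1 \right)}}{845} - \frac{132 \operatorname{atan}{\left(x \right)}}{845} + \frac{486}{728 x - 1092} + C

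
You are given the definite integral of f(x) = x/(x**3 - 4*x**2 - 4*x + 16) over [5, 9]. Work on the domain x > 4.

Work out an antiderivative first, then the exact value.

Antiderivative: F(x) = (4*log(x - 4) - 3*log(x - 2) - log(x + 2))/12; value = -log(7)/6 - log(11)/12 + log(3)/4 + log(5)/3

Factor the denominator ((x - 4)*(x - 2)*(x + 2)) and decompose: f = -1/(12*(x + 2)) - 1/(4*(x - 2)) + 1/(3*(x - 4)); each piece integrates to a log, atan, or power term.
F(x) = (4*log(x - 4) - 3*log(x - 2) - log(x + 2))/12 is an antiderivative of f.
Check: d/dx[(4*log(x - 4) - 3*log(x - 2) - log(x + 2))/12] = x/(x**3 - 4*x**2 - 4*x + 16) = f(x).
F(9) = -log(7)/4 - log(11)/12 + log(5)/3; F(5) = -log(3)/4 - log(7)/12.
Integral = F(9) - F(5) = -log(7)/6 - log(11)/12 + log(3)/4 + log(5)/3.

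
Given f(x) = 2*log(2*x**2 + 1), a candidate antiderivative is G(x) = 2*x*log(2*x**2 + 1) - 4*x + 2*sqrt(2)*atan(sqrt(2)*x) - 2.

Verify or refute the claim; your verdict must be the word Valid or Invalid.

Valid - differentiating G returns exactly f.

d/dx[G] = 2*log(2*x**2 + 1)
This equals f(x) exactly, so the claim holds.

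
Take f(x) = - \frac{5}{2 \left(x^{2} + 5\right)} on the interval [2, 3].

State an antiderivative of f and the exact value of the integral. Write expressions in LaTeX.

Differentiate the proposed F(x) back; it has to land on f(x) exactly.
F(x) = - \frac{\sqrt{5} \operatorname{atan}{\left(\frac{\sqrt{5} x}{5} \right)}}{2} is an antiderivative of f.
Check: d/dx[- \frac{\sqrt{5} \operatorname{atan}{\left(\frac{\sqrt{5} x}{5} \right)}}{2}] = - \frac{5}{2 x^{2} + 10}, which equals f(x).
F(3) = - \frac{\sqrt{5} \operatorname{atan}{\left(\frac{3 \sqrt{5}}{5} \right)}}{2}; F(2) = - \frac{\sqrt{5} \operatorname{atan}{\left(\frac{2 \sqrt{5}}{5} \right)}}{2}.
Integral = F(3) - F(2) = - \frac{\sqrt{5} \operatorname{atan}{\left(\frac{3 \sqrt{5}}{5} \right)}}{2} + \frac{\sqrt{5} \operatorname{atan}{\left(\frac{2 \sqrt{5}}{5} \right)}}{2}.

Antiderivative: F(x) = - \frac{\sqrt{5} \operatorname{atan}{\left(\frac{\sqrt{5} x}{5} \right)}}{2}; value = - \frac{\sqrt{5} \operatorname{atan}{\left(\frac{3 \sqrt{5}}{5} \right)}}{2} + \frac{\sqrt{5} \operatorname{atan}{\left(\frac{2 \sqrt{5}}{5} \right)}}{2}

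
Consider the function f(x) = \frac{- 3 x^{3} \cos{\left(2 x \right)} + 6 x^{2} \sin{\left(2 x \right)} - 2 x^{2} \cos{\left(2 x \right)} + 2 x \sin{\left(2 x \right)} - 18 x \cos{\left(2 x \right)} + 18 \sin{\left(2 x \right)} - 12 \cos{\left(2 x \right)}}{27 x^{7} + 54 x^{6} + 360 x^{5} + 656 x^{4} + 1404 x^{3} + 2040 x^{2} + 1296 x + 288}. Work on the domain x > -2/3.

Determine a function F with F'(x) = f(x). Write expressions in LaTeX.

An antiderivative is F(x) = - \frac{\sin{\left(2 x \right)}}{2 \left(3 x + 2\right)^{2} \left(x^{2} + 6\right)}.

A first test for any F(x): its x-derivative must equal f(x) identically.
Check: d/dx[- \frac{\sin{\left(2 x \right)}}{2 \left(3 x + 2\right)^{2} \left(x^{2} + 6\right)}] = \frac{- 3 x^{3} \cos{\left(2 x \right)} + 6 x^{2} \sin{\left(2 x \right)} - 2 x^{2} \cos{\left(2 x \right)} + 2 x \sin{\left(2 x \right)} - 18 x \cos{\left(2 x \right)} + 18 \sin{\left(2 x \right)} - 12 \cos{\left(2 x \right)}}{27 x^{7} + 54 x^{6} + 360 x^{5} + 656 x^{4} + 1404 x^{3} + 2040 x^{2} + 1296 x + 288} = f(x).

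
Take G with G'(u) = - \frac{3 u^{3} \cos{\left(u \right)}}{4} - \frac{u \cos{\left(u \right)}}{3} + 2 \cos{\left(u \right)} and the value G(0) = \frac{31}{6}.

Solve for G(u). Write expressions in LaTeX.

The integrand splits into summands that can be handled one at a time.
A general antiderivative is - \frac{3 u^{3} \sin{\left(u \right)}}{4} - \frac{9 u^{2} \cos{\left(u \right)}}{4} + \frac{25 u \sin{\left(u \right)}}{6} + 2 \sin{\left(u \right)} + \frac{25 \cos{\left(u \right)}}{6} + C.
The condition gives C = \frac{31}{6} - (\frac{25}{6}) = 1.
So G(u) = - \frac{9 u^{3} \sin{\left(u \right)} + 27 u^{2} \cos{\left(u \right)} - 50 u \sin{\left(u \right)} - 24 \sin{\left(u \right)} - 50 \cos{\left(u \right)} - 12}{12}.
Check: d/du[- \frac{9 u^{3} \sin{\left(u \right)} + 27 u^{2} \cos{\left(u \right)} - 50 u \sin{\left(u \right)} - 24 \sin{\left(u \right)} - 50 \cos{\left(u \right)} - 12}{12}] = - \frac{3 u^{3} \cos{\left(u \right)}}{4} - \frac{u \cos{\left(u \right)}}{3} + 2 \cos{\left(u \right)} = G'(u).

G(u) = - \frac{9 u^{3} \sin{\left(u \right)} + 27 u^{2} \cos{\left(u \right)} - 50 u \sin{\left(u \right)} - 24 \sin{\left(u \right)} - 50 \cos{\left(u \right)} - 12}{12}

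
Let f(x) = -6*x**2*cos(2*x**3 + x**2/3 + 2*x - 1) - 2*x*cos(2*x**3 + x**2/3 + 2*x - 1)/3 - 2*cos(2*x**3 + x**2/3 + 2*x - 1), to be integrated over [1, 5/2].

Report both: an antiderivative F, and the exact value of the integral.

Antiderivative: F(x) = -sin(2*x**3 + x**2/3 + 2*x - 1); value = sin(10/3) - sin(112/3)

f matches the chain-rule pattern g'(h)*h' with inner function h(x) = 2*x**3 + x**2/3 + 2*x - 1; substituting u = h(x) collapses the integral.
F(x) = -sin(2*x**3 + x**2/3 + 2*x - 1) is an antiderivative of f.
Check: d/dx[-sin(2*x**3 + x**2/3 + 2*x - 1)] = -6*x**2*cos(2*x**3 + x**2/3 + 2*x - 1) - 2*x*cos(2*x**3 + x**2/3 + 2*x - 1)/3 - 2*cos(2*x**3 + x**2/3 + 2*x - 1) = f(x).
F(5/2) = -sin(112/3); F(1) = -sin(10/3).
Integral = F(5/2) - F(1) = sin(10/3) - sin(112/3).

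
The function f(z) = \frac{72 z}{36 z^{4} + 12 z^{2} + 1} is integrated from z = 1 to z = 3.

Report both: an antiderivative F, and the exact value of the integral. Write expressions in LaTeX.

The substitution u = 2 z^{2} + \frac{1}{3} works: f is exactly (dF/du)*(du/dz) for that inner function.
F(z) = - \frac{6}{6 z^{2} + 1} is an antiderivative of f.
Check: d/dz[- \frac{6}{6 z^{2} + 1}] = \frac{72 z}{36 z^{4} + 12 z^{2} + 1} = f(z).
F(3) = - \frac{6}{55}; F(1) = - \frac{6}{7}.
Integral = F(3) - F(1) = \frac{288}{385}.

Antiderivative: F(z) = - \frac{6}{6 z^{2} + 1}; value = \frac{288}{385}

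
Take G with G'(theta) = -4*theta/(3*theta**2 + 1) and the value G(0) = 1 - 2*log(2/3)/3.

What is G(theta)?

G(theta) = 1 - 2*log(2*theta**2 + 2/3)/3

G'(theta) matches the chain-rule pattern g'(h)*h' with inner function h(theta) = 2*theta**2 + 2/3; substituting u = h(theta) collapses the integral.
A general antiderivative is -2*log(2*theta**2 + 2/3)/3 + C.
The condition gives C = 1 - 2*log(2/3)/3 - (-2*log(2/3)/3) = 1.
So G(theta) = 1 - 2*log(2*theta**2 + 2/3)/3.
Check: d/dtheta[1 - 2*log(2*theta**2 + 2/3)/3] = -4*theta/(3*theta**2 + 1) = G'(theta).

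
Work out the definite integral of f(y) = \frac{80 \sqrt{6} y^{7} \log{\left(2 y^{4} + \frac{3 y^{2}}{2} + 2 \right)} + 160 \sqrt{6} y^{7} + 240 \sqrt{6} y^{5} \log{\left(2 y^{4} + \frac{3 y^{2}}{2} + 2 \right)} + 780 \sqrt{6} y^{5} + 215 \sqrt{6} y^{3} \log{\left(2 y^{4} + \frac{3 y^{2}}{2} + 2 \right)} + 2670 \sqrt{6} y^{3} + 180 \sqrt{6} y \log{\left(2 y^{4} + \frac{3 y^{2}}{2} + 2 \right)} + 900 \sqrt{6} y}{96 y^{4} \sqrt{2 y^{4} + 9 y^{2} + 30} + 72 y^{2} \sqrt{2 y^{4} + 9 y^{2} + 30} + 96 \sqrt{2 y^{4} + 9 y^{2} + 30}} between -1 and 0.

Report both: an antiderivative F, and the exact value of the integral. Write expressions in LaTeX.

Recognize the product-rule pattern: f = u'v + uv' with u = \frac{5 \sqrt{\frac{y^{4}}{3} + \frac{3 y^{2}}{2} + 5}}{4}, v = \log{\left(2 y^{4} + \frac{3 y^{2}}{2} + 2 \right)}, so integration by parts undoes it.
F(y) = \frac{5 \sqrt{6} \sqrt{2 y^{4} + 9 y^{2} + 30} \log{\left(2 y^{4} + \frac{3 y^{2}}{2} + 2 \right)}}{24} is an antiderivative of f.
Check: d/dy[\frac{5 \sqrt{6} \sqrt{2 y^{4} + 9 y^{2} + 30} \log{\left(2 y^{4} + \frac{3 y^{2}}{2} + 2 \right)}}{24}] = \frac{80 \sqrt{6} y^{7} \log{\left(2 y^{4} + \frac{3 y^{2}}{2} + 2 \right)} + 160 \sqrt{6} y^{7} + 240 \sqrt{6} y^{5} \log{\left(2 y^{4} + \frac{3 y^{2}}{2} + 2 \right)} + 780 \sqrt{6} y^{5} + 215 \sqrt{6} y^{3} \log{\left(2 y^{4} + \frac{3 y^{2}}{2} + 2 \right)} + 2670 \sqrt{6} y^{3} + 180 \sqrt{6} y \log{\left(2 y^{4} + \frac{3 y^{2}}{2} + 2 \right)} + 900 \sqrt{6} y}{96 y^{4} \sqrt{2 y^{4} + 9 y^{2} + 30} + 72 y^{2} \sqrt{2 y^{4} + 9 y^{2} + 30} + 96 \sqrt{2 y^{4} + 9 y^{2} + 30}} = f(y).
F(0) = \frac{5 \sqrt{5} \log{\left(2 \right)}}{4}; F(-1) = \frac{5 \sqrt{246} \log{\left(\frac{11}{2} \right)}}{24}.
Integral = F(0) - F(-1) = - \frac{5 \sqrt{246} \log{\left(\frac{11}{2} \right)}}{24} + \frac{5 \sqrt{5} \log{\left(2 \right)}}{4}.

Antiderivative: F(y) = \frac{5 \sqrt{6} \sqrt{2 y^{4} + 9 y^{2} + 30} \log{\left(2 y^{4} + \frac{3 y^{2}}{2} + 2 \right)}}{24}; value = - \frac{5 \sqrt{246} \log{\left(\frac{11}{2} \right)}}{24} + \frac{5 \sqrt{5} \log{\left(2 \right)}}{4}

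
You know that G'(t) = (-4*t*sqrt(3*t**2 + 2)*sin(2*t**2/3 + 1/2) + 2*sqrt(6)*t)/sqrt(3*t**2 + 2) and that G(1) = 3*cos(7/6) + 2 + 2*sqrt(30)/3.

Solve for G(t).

G(t) = (2*sqrt(6)*sqrt(3*t**2 + 2) + 9*cos(2*t**2/3 + 1/2) + 6)/3

The proposed G(t) is checked by its d/dt: the result must match the given G'(t).
A general antiderivative is 2*sqrt(2*t**2 + 4/3) + 3*cos(2*t**2/3 + 1/2) + C.
The condition gives C = 3*cos(7/6) + 2 + 2*sqrt(30)/3 - (3*cos(7/6) + 2*sqrt(30)/3) = 2.
So G(t) = (2*sqrt(6)*sqrt(3*t**2 + 2) + 9*cos(2*t**2/3 + 1/2) + 6)/3.
Check: d/dt[(2*sqrt(6)*sqrt(3*t**2 + 2) + 9*cos(2*t**2/3 + 1/2) + 6)/3] = (-4*t*sqrt(3*t**2 + 2)*sin(2*t**2/3 + 1/2) + 2*sqrt(6)*t)/sqrt(3*t**2 + 2) = G'(t).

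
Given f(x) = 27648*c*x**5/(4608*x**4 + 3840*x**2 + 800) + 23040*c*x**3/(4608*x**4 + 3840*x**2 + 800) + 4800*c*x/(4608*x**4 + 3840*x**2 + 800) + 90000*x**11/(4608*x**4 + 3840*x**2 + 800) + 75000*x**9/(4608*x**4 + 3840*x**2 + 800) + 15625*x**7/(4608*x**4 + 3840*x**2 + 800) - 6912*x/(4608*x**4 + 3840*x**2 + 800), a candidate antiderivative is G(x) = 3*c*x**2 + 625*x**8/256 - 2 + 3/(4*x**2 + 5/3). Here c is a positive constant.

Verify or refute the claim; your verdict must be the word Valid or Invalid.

d/dx[G] = (27648*c*x**5 + 23040*c*x**3 + 4800*c*x + 90000*x**11 + 75000*x**9 + 15625*x**7 - 6912*x)/(4608*x**4 + 3840*x**2 + 800)
This equals f(x) exactly, so the claim holds.

Valid: G'(x) = f(x).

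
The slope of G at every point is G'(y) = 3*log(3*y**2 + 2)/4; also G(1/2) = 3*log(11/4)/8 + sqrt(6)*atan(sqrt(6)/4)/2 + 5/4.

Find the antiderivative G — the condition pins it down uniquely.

G(y) = (3*y*log(3*y**2 + 2) - 6*y + 2*sqrt(6)*atan(sqrt(6)*y/2) + 8)/4

Since d/dy undoes antidifferentiation here, G(y) must give back the stated G'(y).
A general antiderivative is 3*y*log(3*y**2 + 2)/4 - 3*y/2 + sqrt(6)*atan(sqrt(6)*y/2)/2 + C.
The condition gives C = 3*log(11/4)/8 + sqrt(6)*atan(sqrt(6)/4)/2 + 5/4 - (-3/4 + 3*log(11/4)/8 + sqrt(6)*atan(sqrt(6)/4)/2) = 2.
So G(y) = (3*y*log(3*y**2 + 2) - 6*y + 2*sqrt(6)*atan(sqrt(6)*y/2) + 8)/4.
Check: d/dy[(3*y*log(3*y**2 + 2) - 6*y + 2*sqrt(6)*atan(sqrt(6)*y/2) + 8)/4] = 3*log(3*y**2 + 2)/4 = G'(y).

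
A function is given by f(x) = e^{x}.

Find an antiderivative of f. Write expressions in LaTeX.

A candidate is checked by its d/dx: the result must match f(x).
Check: d/dx[e^{x}] = e^{x} = f(x).

An antiderivative is F(x) = e^{x}.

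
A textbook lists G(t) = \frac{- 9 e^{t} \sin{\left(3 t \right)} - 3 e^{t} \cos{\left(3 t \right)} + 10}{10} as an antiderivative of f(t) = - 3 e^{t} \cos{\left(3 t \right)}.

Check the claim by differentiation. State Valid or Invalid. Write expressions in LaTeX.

Valid. The derivative of G reproduces f.

d/dt[G] = - 3 e^{t} \cos{\left(3 t \right)}
This equals f(t) exactly, so the claim holds.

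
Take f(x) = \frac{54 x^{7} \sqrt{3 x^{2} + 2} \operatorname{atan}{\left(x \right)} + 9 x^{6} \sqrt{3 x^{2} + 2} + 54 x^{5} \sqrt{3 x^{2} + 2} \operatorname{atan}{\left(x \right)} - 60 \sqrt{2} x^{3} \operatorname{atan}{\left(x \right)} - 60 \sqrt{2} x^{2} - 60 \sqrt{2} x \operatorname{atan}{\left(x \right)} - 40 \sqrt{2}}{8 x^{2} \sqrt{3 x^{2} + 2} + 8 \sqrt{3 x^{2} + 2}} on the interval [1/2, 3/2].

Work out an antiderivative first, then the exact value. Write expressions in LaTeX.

Recognize the product-rule pattern: f = u'v + uv' with u = \frac{9 x^{6}}{8} - 5 \sqrt{\frac{3 x^{2}}{2} + 1}, v = \operatorname{atan}{\left(x \right)}, so integration by parts undoes it.
F(x) = \frac{9 x^{6} \operatorname{atan}{\left(x \right)}}{8} - 5 \sqrt{\frac{3 x^{2}}{2} + 1} \operatorname{atan}{\left(x \right)} is an antiderivative of f.
Check: d/dx[\frac{9 x^{6} \operatorname{atan}{\left(x \right)}}{8} - 5 \sqrt{\frac{3 x^{2}}{2} + 1} \operatorname{atan}{\left(x \right)}] = \frac{54 \sqrt{2} x^{7} \sqrt{3 x^{2} + 2} \operatorname{atan}{\left(x \right)} + 9 \sqrt{2} x^{6} \sqrt{3 x^{2} + 2} + 54 \sqrt{2} x^{5} \sqrt{3 x^{2} + 2} \operatorname{atan}{\left(x \right)} - 120 x^{3} \operatorname{atan}{\left(x \right)} - 120 x^{2} - 120 x \operatorname{atan}{\left(x \right)} - 80}{8 \sqrt{2} x^{2} \sqrt{3 x^{2} + 2} + 8 \sqrt{2} \sqrt{3 x^{2} + 2}}, which equals f(x).
F(3/2) = - \frac{5 \sqrt{70} \operatorname{atan}{\left(\frac{3}{2} \right)}}{4} + \frac{6561 \operatorname{atan}{\left(\frac{3}{2} \right)}}{512}; F(1/2) = - \frac{5 \sqrt{22} \operatorname{atan}{\left(\frac{1}{2} \right)}}{4} + \frac{9 \operatorname{atan}{\left(\frac{1}{2} \right)}}{512}.
Integral = F(3/2) - F(1/2) = - \frac{5 \sqrt{70} \operatorname{atan}{\left(\frac{3}{2} \right)}}{4} - \frac{9 \operatorname{atan}{\left(\frac{1}{2} \right)}}{512} + \frac{5 \sqrt{22} \operatorname{atan}{\left(\frac{1}{2} \right)}}{4} + \frac{6561 \operatorname{atan}{\left(\frac{3}{2} \right)}}{512}.

Antiderivative: F(x) = \frac{9 x^{6} \operatorname{atan}{\left(x \right)}}{8} - 5 \sqrt{\frac{3 x^{2}}{2} + 1} \operatorname{atan}{\left(x \right)}; value = - \frac{5 \sqrt{70} \operatorname{atan}{\left(\frac{3}{2} \right)}}{4} - \frac{9 \operatorname{atan}{\left(\frac{1}{2} \right)}}{512} + \frac{5 \sqrt{22} \operatorname{atan}{\left(\frac{1}{2} \right)}}{4} + \frac{6561 \operatorname{atan}{\left(\frac{3}{2} \right)}}{512}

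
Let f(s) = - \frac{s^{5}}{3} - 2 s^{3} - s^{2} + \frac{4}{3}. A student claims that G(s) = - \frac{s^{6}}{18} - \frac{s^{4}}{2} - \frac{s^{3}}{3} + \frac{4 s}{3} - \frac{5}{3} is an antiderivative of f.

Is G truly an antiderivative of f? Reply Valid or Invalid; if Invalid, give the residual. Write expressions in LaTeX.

d/ds[G] = - \frac{s^{5}}{3} - 2 s^{3} - s^{2} + \frac{4}{3}
This equals f(s) exactly, so the claim holds.

Valid: G'(s) = f(s).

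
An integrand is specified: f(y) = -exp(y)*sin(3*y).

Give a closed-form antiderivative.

An antiderivative is F(y) = -exp(y)*sin(3*y)/10 + 3*exp(y)*cos(3*y)/10.

A first test for any F(y): its y-derivative must equal f(y) identically.
Check: d/dy[-exp(y)*sin(3*y)/10 + 3*exp(y)*cos(3*y)/10] = -exp(y)*sin(3*y) = f(y).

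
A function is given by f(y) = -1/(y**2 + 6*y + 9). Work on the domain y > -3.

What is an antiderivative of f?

Since d/dy undoes antidifferentiation here, F'(y) = f(y) is required of F(y).
Check: d/dy[2/(2*y + 6)] = -1/(y**2 + 6*y + 9) = f(y).

An antiderivative is F(y) = 2/(2*y + 6).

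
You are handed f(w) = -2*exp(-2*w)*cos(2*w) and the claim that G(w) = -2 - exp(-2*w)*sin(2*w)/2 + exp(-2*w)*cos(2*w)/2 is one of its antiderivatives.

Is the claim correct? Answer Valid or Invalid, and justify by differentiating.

Valid: G'(w) = f(w).

d/dw[G] = -2*exp(-2*w)*cos(2*w)
This equals f(w) exactly, so the claim holds.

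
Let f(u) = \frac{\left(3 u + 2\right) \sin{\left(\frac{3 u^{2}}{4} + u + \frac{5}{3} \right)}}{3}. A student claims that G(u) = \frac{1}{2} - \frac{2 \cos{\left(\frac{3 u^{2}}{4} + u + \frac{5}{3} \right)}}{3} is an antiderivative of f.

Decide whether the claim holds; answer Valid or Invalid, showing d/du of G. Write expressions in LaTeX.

d/du[G] = u \sin{\left(\frac{3 u^{2}}{4} + u + \frac{5}{3} \right)} + \frac{2 \sin{\left(\frac{3 u^{2}}{4} + u + \frac{5}{3} \right)}}{3}
This equals f(u) exactly, so the claim holds.

Valid. The derivative of G reproduces f.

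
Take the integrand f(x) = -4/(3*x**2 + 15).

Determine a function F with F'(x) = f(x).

An antiderivative is F(x) = -4*sqrt(5)*atan(sqrt(5)*x/5)/15.

A candidate is checked by its d/dx: the result must match f(x).
Check: d/dx[-4*sqrt(5)*atan(sqrt(5)*x/5)/15] = -4/(3*x**2 + 15) = f(x).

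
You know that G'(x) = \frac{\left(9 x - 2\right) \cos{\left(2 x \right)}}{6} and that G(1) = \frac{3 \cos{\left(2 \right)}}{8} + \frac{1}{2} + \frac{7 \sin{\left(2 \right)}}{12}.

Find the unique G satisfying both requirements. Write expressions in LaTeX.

G(x) = \frac{18 x \sin{\left(2 x \right)} - 4 \sin{\left(2 x \right)} + 9 \cos{\left(2 x \right)} + 12}{24}

Whatever form G(x) takes, its d/dx must return the stated G'(x).
A general antiderivative is \frac{3 x \sin{\left(2 x \right)}}{4} - \frac{\sin{\left(2 x \right)}}{6} + \frac{3 \cos{\left(2 x \right)}}{8} + C.
The condition gives C = \frac{3 \cos{\left(2 \right)}}{8} + \frac{1}{2} + \frac{7 \sin{\left(2 \right)}}{12} - (\frac{3 \cos{\left(2 \right)}}{8} + \frac{7 \sin{\left(2 \right)}}{12}) = \frac{1}{2}.
So G(x) = \frac{18 x \sin{\left(2 x \right)} - 4 \sin{\left(2 x \right)} + 9 \cos{\left(2 x \right)} + 12}{24}.
Check: d/dx[\frac{18 x \sin{\left(2 x \right)} - 4 \sin{\left(2 x \right)} + 9 \cos{\left(2 x \right)} + 12}{24}] = \frac{3 x \cos{\left(2 x \right)}}{2} - \frac{\cos{\left(2 x \right)}}{3}, which equals G'(x).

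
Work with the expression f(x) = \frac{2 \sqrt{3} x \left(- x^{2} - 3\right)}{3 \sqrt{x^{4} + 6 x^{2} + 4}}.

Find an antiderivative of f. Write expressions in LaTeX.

An antiderivative is F(x) = - \frac{\sqrt{3} \sqrt{x^{4} + 6 x^{2} + 4}}{3}.

f matches the chain-rule pattern g'(h)*h' with inner function h(x) = \frac{x^{4}}{3} + 2 x^{2} + \frac{4}{3}; substituting u = h(x) collapses the integral.
Check: d/dx[- \frac{\sqrt{3} \sqrt{x^{4} + 6 x^{2} + 4}}{3}] = \frac{- 2 \sqrt{3} x^{3} - 6 \sqrt{3} x}{3 \sqrt{x^{4} + 6 x^{2} + 4}}, which equals f(x).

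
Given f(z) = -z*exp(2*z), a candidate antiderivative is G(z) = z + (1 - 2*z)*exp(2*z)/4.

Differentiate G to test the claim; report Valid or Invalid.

Invalid: d/dz[G] - f = 1, which is not 0.

d/dz[G] = -z*exp(2*z) + 1
d/dz[G] - f(z) = 1 != 0.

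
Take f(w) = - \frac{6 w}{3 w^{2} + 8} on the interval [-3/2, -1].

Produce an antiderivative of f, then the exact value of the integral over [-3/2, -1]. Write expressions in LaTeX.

The substitution u = \frac{w^{2}}{2} + \frac{4}{3} works: f is exactly (dF/du)*(du/dw) for that inner function.
F(w) = - \log{\left(\frac{w^{2}}{2} + \frac{4}{3} \right)} is an antiderivative of f.
Check: d/dw[- \log{\left(\frac{w^{2}}{2} + \frac{4}{3} \right)}] = - \frac{6 w}{3 w^{2} + 8} = f(w).
F(-1) = - \log{\left(\frac{11}{6} \right)}; F(-3/2) = - \log{\left(\frac{59}{24} \right)}.
Integral = F(-1) - F(-3/2) = - \log{\left(\frac{11}{6} \right)} + \log{\left(\frac{59}{24} \right)}.

Antiderivative: F(w) = - \log{\left(\frac{w^{2}}{2} + \frac{4}{3} \right)}; value = - \log{\left(\frac{11}{6} \right)} + \log{\left(\frac{59}{24} \right)}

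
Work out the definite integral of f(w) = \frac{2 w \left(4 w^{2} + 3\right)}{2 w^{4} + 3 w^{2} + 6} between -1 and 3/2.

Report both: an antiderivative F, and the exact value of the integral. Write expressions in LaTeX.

Antiderivative: F(w) = \log{\left(\frac{2 w^{4}}{3} + w^{2} + 2 \right)}; value = - \log{\left(\frac{11}{3} \right)} + \log{\left(\frac{61}{8} \right)}

f matches the chain-rule pattern g'(h)*h' with inner function h(w) = \frac{2 w^{4}}{3} + w^{2} + 2; substituting u = h(w) collapses the integral.
F(w) = \log{\left(\frac{2 w^{4}}{3} + w^{2} + 2 \right)} is an antiderivative of f.
Check: d/dw[\log{\left(\frac{2 w^{4}}{3} + w^{2} + 2 \right)}] = \frac{8 w^{3} + 6 w}{2 w^{4} + 3 w^{2} + 6}, which equals f(w).
F(3/2) = \log{\left(\frac{61}{8} \right)}; F(-1) = \log{\left(\frac{11}{3} \right)}.
Integral = F(3/2) - F(-1) = - \log{\left(\frac{11}{3} \right)} + \log{\left(\frac{61}{8} \right)}.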